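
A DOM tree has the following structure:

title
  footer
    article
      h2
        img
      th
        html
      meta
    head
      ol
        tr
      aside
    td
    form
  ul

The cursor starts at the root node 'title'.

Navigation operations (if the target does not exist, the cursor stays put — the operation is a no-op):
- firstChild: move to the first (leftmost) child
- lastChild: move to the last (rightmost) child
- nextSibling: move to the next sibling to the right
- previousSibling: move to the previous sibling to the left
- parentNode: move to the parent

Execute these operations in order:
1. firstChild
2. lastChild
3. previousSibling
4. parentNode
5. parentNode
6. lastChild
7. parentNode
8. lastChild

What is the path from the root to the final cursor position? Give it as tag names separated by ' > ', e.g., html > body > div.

After 1 (firstChild): footer
After 2 (lastChild): form
After 3 (previousSibling): td
After 4 (parentNode): footer
After 5 (parentNode): title
After 6 (lastChild): ul
After 7 (parentNode): title
After 8 (lastChild): ul

Answer: title > ul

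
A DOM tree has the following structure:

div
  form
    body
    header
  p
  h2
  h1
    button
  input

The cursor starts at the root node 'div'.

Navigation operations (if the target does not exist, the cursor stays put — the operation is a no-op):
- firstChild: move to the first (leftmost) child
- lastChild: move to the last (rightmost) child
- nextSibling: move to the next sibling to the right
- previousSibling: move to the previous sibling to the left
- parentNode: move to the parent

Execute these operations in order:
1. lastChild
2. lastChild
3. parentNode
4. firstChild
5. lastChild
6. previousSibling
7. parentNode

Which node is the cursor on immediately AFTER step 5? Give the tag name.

After 1 (lastChild): input
After 2 (lastChild): input (no-op, stayed)
After 3 (parentNode): div
After 4 (firstChild): form
After 5 (lastChild): header

Answer: header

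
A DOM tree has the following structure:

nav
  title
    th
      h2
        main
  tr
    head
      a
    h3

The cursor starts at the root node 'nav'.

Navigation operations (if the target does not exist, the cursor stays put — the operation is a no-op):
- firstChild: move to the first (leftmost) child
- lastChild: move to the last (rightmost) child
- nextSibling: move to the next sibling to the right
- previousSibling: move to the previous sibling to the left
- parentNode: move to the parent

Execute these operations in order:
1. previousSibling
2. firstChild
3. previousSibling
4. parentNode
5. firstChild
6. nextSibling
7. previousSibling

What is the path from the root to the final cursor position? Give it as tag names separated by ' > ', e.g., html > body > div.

After 1 (previousSibling): nav (no-op, stayed)
After 2 (firstChild): title
After 3 (previousSibling): title (no-op, stayed)
After 4 (parentNode): nav
After 5 (firstChild): title
After 6 (nextSibling): tr
After 7 (previousSibling): title

Answer: nav > title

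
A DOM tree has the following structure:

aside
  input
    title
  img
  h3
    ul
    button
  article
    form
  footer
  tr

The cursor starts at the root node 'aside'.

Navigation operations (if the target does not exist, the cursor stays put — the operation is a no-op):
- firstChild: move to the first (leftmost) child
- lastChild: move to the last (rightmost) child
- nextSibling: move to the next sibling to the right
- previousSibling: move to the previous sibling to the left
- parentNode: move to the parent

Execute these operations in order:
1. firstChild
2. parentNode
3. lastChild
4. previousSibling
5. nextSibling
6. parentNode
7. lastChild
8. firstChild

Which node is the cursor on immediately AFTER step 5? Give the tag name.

After 1 (firstChild): input
After 2 (parentNode): aside
After 3 (lastChild): tr
After 4 (previousSibling): footer
After 5 (nextSibling): tr

Answer: tr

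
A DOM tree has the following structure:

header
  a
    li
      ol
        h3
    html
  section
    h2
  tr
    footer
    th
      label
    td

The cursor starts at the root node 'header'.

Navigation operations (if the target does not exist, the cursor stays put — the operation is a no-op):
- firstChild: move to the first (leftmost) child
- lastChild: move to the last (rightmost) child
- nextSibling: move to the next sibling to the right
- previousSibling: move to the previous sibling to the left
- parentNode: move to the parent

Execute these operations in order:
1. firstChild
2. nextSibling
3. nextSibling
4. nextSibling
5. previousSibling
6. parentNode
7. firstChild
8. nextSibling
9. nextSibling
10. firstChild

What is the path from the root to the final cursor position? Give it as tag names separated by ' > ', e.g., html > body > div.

After 1 (firstChild): a
After 2 (nextSibling): section
After 3 (nextSibling): tr
After 4 (nextSibling): tr (no-op, stayed)
After 5 (previousSibling): section
After 6 (parentNode): header
After 7 (firstChild): a
After 8 (nextSibling): section
After 9 (nextSibling): tr
After 10 (firstChild): footer

Answer: header > tr > footer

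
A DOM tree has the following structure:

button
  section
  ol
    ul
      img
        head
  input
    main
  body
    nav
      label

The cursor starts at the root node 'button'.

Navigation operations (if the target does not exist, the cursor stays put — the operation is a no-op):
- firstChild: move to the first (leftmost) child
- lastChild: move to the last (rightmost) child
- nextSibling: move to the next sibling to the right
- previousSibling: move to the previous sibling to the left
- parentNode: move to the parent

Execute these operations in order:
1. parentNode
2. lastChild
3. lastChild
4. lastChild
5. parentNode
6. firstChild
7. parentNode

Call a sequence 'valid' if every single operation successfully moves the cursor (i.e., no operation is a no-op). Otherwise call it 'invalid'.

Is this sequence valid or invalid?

After 1 (parentNode): button (no-op, stayed)
After 2 (lastChild): body
After 3 (lastChild): nav
After 4 (lastChild): label
After 5 (parentNode): nav
After 6 (firstChild): label
After 7 (parentNode): nav

Answer: invalid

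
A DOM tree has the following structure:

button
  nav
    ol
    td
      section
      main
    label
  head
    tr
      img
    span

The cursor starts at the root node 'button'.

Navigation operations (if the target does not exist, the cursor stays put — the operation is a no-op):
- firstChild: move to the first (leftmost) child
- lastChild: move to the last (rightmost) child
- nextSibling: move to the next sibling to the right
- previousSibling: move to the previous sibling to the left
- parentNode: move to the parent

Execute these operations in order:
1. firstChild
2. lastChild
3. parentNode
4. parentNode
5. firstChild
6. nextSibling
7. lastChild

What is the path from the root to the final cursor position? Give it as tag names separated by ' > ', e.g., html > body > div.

After 1 (firstChild): nav
After 2 (lastChild): label
After 3 (parentNode): nav
After 4 (parentNode): button
After 5 (firstChild): nav
After 6 (nextSibling): head
After 7 (lastChild): span

Answer: button > head > span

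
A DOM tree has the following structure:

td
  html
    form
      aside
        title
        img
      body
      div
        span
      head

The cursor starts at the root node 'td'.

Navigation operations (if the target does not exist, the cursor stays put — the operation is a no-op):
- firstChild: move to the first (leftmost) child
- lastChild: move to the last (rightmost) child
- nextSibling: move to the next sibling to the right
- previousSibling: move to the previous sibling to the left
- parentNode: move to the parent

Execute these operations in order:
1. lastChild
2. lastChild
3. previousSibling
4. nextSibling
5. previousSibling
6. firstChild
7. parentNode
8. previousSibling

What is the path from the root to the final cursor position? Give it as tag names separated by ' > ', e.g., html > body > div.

After 1 (lastChild): html
After 2 (lastChild): form
After 3 (previousSibling): form (no-op, stayed)
After 4 (nextSibling): form (no-op, stayed)
After 5 (previousSibling): form (no-op, stayed)
After 6 (firstChild): aside
After 7 (parentNode): form
After 8 (previousSibling): form (no-op, stayed)

Answer: td > html > form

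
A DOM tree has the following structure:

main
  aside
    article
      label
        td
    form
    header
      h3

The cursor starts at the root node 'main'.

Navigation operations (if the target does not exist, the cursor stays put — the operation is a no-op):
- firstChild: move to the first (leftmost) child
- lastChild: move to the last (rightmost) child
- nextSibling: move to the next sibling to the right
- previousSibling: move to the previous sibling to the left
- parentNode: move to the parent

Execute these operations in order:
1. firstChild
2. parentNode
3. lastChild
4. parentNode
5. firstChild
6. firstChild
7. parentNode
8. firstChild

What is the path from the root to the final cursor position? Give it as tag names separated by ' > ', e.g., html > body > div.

Answer: main > aside > article

Derivation:
After 1 (firstChild): aside
After 2 (parentNode): main
After 3 (lastChild): aside
After 4 (parentNode): main
After 5 (firstChild): aside
After 6 (firstChild): article
After 7 (parentNode): aside
After 8 (firstChild): article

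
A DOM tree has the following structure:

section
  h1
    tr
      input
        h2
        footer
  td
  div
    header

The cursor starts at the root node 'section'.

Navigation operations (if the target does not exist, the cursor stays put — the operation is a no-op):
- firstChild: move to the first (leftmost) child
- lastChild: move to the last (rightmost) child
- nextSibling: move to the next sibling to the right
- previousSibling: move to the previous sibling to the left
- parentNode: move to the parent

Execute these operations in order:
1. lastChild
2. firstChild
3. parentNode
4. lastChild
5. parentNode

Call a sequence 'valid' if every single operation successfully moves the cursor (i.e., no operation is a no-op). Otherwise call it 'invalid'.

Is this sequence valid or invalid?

After 1 (lastChild): div
After 2 (firstChild): header
After 3 (parentNode): div
After 4 (lastChild): header
After 5 (parentNode): div

Answer: valid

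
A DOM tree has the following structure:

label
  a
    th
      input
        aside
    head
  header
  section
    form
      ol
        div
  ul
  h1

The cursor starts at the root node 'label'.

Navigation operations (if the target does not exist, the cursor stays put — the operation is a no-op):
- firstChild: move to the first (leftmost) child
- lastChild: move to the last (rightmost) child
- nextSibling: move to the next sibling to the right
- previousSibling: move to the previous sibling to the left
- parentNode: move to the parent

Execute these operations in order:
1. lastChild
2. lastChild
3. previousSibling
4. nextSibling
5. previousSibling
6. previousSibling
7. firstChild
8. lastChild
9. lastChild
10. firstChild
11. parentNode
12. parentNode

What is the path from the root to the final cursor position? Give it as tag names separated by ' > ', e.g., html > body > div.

After 1 (lastChild): h1
After 2 (lastChild): h1 (no-op, stayed)
After 3 (previousSibling): ul
After 4 (nextSibling): h1
After 5 (previousSibling): ul
After 6 (previousSibling): section
After 7 (firstChild): form
After 8 (lastChild): ol
After 9 (lastChild): div
After 10 (firstChild): div (no-op, stayed)
After 11 (parentNode): ol
After 12 (parentNode): form

Answer: label > section > form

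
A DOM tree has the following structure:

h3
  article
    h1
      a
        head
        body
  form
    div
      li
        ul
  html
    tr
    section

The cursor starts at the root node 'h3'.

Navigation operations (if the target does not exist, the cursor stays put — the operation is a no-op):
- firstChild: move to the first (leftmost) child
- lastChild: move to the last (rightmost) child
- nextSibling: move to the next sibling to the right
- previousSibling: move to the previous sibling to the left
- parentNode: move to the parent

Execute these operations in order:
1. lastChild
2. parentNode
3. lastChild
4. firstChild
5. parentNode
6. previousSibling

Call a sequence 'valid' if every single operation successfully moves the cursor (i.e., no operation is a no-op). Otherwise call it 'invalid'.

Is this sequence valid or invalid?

Answer: valid

Derivation:
After 1 (lastChild): html
After 2 (parentNode): h3
After 3 (lastChild): html
After 4 (firstChild): tr
After 5 (parentNode): html
After 6 (previousSibling): form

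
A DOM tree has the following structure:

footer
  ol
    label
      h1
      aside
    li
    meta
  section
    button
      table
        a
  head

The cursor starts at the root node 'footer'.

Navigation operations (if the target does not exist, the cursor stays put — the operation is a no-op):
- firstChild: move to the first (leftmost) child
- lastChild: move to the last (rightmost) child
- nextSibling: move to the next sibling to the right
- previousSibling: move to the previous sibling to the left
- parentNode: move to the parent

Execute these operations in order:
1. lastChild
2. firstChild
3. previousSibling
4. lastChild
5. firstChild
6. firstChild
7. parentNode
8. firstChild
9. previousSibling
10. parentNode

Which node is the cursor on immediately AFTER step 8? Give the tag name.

Answer: a

Derivation:
After 1 (lastChild): head
After 2 (firstChild): head (no-op, stayed)
After 3 (previousSibling): section
After 4 (lastChild): button
After 5 (firstChild): table
After 6 (firstChild): a
After 7 (parentNode): table
After 8 (firstChild): a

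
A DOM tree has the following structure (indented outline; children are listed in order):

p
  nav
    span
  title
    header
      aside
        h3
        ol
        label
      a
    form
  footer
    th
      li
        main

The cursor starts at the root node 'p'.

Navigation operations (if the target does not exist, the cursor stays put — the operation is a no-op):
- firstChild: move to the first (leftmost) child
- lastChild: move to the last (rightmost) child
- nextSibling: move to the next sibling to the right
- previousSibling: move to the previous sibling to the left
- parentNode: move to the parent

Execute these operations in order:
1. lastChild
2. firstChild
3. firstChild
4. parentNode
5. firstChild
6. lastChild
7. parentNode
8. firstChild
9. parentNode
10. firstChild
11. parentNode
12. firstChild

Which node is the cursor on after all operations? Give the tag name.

Answer: main

Derivation:
After 1 (lastChild): footer
After 2 (firstChild): th
After 3 (firstChild): li
After 4 (parentNode): th
After 5 (firstChild): li
After 6 (lastChild): main
After 7 (parentNode): li
After 8 (firstChild): main
After 9 (parentNode): li
After 10 (firstChild): main
After 11 (parentNode): li
After 12 (firstChild): main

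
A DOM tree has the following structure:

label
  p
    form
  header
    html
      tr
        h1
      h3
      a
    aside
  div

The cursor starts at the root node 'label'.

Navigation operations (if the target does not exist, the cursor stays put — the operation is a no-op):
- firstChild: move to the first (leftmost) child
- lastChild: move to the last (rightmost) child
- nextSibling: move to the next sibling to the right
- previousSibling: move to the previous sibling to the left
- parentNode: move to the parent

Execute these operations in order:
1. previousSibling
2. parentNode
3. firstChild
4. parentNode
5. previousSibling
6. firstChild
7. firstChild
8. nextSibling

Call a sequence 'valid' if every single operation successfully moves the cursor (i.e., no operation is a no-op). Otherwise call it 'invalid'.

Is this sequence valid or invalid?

After 1 (previousSibling): label (no-op, stayed)
After 2 (parentNode): label (no-op, stayed)
After 3 (firstChild): p
After 4 (parentNode): label
After 5 (previousSibling): label (no-op, stayed)
After 6 (firstChild): p
After 7 (firstChild): form
After 8 (nextSibling): form (no-op, stayed)

Answer: invalid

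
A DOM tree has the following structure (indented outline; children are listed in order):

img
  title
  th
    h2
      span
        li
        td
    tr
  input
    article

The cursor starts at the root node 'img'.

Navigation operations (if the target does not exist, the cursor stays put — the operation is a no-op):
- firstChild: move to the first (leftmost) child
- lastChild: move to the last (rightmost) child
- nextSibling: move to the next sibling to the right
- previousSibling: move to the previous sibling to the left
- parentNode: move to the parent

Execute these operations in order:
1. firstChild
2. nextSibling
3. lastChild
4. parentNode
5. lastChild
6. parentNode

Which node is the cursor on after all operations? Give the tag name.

Answer: th

Derivation:
After 1 (firstChild): title
After 2 (nextSibling): th
After 3 (lastChild): tr
After 4 (parentNode): th
After 5 (lastChild): tr
After 6 (parentNode): th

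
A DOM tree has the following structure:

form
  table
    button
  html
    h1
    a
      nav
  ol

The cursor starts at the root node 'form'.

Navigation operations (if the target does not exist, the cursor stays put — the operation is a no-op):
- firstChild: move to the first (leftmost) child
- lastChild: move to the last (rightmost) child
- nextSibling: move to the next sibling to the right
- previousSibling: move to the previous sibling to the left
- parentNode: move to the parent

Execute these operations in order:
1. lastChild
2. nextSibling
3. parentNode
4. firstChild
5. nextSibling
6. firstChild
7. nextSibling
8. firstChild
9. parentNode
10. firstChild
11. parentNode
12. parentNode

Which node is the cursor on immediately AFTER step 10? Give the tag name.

Answer: nav

Derivation:
After 1 (lastChild): ol
After 2 (nextSibling): ol (no-op, stayed)
After 3 (parentNode): form
After 4 (firstChild): table
After 5 (nextSibling): html
After 6 (firstChild): h1
After 7 (nextSibling): a
After 8 (firstChild): nav
After 9 (parentNode): a
After 10 (firstChild): nav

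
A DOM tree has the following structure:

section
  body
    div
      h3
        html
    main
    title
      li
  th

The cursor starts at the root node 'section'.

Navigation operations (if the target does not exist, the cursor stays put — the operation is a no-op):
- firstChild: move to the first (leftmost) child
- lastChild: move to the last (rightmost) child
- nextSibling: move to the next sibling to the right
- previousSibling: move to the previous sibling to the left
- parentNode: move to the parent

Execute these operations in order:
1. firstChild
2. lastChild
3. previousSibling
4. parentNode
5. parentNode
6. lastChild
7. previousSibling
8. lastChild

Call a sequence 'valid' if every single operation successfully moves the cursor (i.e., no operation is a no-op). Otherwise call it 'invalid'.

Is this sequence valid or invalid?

After 1 (firstChild): body
After 2 (lastChild): title
After 3 (previousSibling): main
After 4 (parentNode): body
After 5 (parentNode): section
After 6 (lastChild): th
After 7 (previousSibling): body
After 8 (lastChild): title

Answer: valid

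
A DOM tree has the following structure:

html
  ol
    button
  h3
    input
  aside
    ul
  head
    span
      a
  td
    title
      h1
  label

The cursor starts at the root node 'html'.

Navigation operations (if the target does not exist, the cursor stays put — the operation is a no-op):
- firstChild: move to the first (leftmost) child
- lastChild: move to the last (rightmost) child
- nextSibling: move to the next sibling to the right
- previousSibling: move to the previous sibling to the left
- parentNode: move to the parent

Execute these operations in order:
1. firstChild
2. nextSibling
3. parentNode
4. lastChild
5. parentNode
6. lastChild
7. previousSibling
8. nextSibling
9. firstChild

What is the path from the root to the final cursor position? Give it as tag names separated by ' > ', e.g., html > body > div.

After 1 (firstChild): ol
After 2 (nextSibling): h3
After 3 (parentNode): html
After 4 (lastChild): label
After 5 (parentNode): html
After 6 (lastChild): label
After 7 (previousSibling): td
After 8 (nextSibling): label
After 9 (firstChild): label (no-op, stayed)

Answer: html > label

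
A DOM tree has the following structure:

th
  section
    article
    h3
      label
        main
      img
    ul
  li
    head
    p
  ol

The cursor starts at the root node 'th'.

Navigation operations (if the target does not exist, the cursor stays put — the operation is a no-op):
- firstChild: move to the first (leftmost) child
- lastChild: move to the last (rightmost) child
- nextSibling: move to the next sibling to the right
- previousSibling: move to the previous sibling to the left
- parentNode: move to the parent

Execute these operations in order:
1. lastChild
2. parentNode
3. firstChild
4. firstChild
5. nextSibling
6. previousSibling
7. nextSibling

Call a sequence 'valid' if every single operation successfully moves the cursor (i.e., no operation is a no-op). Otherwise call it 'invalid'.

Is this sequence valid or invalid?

After 1 (lastChild): ol
After 2 (parentNode): th
After 3 (firstChild): section
After 4 (firstChild): article
After 5 (nextSibling): h3
After 6 (previousSibling): article
After 7 (nextSibling): h3

Answer: valid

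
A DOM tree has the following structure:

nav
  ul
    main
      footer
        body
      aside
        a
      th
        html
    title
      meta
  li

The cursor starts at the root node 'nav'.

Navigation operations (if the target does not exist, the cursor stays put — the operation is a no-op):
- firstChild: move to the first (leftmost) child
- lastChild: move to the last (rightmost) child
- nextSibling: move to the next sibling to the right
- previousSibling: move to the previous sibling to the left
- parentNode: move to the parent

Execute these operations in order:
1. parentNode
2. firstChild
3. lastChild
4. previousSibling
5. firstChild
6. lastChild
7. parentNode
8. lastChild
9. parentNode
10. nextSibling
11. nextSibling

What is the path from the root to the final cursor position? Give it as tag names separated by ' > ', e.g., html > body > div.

Answer: nav > ul > main > th

Derivation:
After 1 (parentNode): nav (no-op, stayed)
After 2 (firstChild): ul
After 3 (lastChild): title
After 4 (previousSibling): main
After 5 (firstChild): footer
After 6 (lastChild): body
After 7 (parentNode): footer
After 8 (lastChild): body
After 9 (parentNode): footer
After 10 (nextSibling): aside
After 11 (nextSibling): th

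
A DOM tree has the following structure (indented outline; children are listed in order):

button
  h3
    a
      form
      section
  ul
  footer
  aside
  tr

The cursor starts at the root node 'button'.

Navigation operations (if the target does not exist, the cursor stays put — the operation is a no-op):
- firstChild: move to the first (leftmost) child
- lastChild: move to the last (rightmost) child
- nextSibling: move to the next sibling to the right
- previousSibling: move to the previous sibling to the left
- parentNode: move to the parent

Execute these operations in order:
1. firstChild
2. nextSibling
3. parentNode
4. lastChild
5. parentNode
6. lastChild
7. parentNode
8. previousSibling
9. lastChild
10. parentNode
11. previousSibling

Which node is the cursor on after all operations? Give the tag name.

After 1 (firstChild): h3
After 2 (nextSibling): ul
After 3 (parentNode): button
After 4 (lastChild): tr
After 5 (parentNode): button
After 6 (lastChild): tr
After 7 (parentNode): button
After 8 (previousSibling): button (no-op, stayed)
After 9 (lastChild): tr
After 10 (parentNode): button
After 11 (previousSibling): button (no-op, stayed)

Answer: button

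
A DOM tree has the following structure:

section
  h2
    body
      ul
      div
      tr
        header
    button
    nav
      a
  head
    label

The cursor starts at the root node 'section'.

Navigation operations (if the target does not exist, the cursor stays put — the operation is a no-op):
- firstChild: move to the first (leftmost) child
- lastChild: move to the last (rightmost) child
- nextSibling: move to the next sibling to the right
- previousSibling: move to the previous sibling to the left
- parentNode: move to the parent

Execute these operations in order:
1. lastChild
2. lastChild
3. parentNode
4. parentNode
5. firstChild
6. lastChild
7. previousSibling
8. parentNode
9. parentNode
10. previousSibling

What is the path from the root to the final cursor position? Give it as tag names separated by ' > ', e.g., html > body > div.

After 1 (lastChild): head
After 2 (lastChild): label
After 3 (parentNode): head
After 4 (parentNode): section
After 5 (firstChild): h2
After 6 (lastChild): nav
After 7 (previousSibling): button
After 8 (parentNode): h2
After 9 (parentNode): section
After 10 (previousSibling): section (no-op, stayed)

Answer: section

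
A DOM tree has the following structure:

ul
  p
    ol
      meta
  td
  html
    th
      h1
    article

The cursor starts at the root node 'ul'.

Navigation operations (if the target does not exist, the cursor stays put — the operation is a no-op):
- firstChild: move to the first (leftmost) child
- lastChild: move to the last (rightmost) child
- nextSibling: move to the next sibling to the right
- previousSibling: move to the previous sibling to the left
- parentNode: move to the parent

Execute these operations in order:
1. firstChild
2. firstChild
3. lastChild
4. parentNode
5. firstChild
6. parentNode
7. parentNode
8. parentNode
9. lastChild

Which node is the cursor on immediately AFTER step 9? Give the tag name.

After 1 (firstChild): p
After 2 (firstChild): ol
After 3 (lastChild): meta
After 4 (parentNode): ol
After 5 (firstChild): meta
After 6 (parentNode): ol
After 7 (parentNode): p
After 8 (parentNode): ul
After 9 (lastChild): html

Answer: html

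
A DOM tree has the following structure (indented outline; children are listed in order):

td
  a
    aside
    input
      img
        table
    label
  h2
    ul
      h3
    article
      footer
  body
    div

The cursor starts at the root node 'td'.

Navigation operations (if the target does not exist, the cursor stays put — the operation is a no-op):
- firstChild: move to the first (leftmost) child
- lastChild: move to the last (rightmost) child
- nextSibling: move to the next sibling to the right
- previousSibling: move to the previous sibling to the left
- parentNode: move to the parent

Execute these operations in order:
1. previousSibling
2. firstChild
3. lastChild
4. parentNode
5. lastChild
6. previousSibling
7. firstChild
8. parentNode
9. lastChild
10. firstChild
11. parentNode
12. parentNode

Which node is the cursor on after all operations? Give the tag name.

After 1 (previousSibling): td (no-op, stayed)
After 2 (firstChild): a
After 3 (lastChild): label
After 4 (parentNode): a
After 5 (lastChild): label
After 6 (previousSibling): input
After 7 (firstChild): img
After 8 (parentNode): input
After 9 (lastChild): img
After 10 (firstChild): table
After 11 (parentNode): img
After 12 (parentNode): input

Answer: input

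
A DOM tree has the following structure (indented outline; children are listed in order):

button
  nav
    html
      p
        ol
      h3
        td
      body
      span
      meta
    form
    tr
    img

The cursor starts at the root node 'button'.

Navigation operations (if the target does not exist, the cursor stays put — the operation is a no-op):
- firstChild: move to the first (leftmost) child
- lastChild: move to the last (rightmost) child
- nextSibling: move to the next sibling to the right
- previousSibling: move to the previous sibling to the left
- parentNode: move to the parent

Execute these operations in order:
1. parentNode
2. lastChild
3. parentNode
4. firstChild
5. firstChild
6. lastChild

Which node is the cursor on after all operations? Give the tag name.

After 1 (parentNode): button (no-op, stayed)
After 2 (lastChild): nav
After 3 (parentNode): button
After 4 (firstChild): nav
After 5 (firstChild): html
After 6 (lastChild): meta

Answer: meta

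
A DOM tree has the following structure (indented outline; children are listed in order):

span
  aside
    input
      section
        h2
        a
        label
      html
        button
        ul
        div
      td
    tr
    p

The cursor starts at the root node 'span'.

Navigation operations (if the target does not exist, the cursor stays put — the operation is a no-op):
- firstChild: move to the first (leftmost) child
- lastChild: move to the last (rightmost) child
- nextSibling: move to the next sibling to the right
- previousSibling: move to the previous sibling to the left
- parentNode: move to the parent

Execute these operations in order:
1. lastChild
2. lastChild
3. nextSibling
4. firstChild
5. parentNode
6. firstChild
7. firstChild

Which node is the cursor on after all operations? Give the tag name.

Answer: section

Derivation:
After 1 (lastChild): aside
After 2 (lastChild): p
After 3 (nextSibling): p (no-op, stayed)
After 4 (firstChild): p (no-op, stayed)
After 5 (parentNode): aside
After 6 (firstChild): input
After 7 (firstChild): section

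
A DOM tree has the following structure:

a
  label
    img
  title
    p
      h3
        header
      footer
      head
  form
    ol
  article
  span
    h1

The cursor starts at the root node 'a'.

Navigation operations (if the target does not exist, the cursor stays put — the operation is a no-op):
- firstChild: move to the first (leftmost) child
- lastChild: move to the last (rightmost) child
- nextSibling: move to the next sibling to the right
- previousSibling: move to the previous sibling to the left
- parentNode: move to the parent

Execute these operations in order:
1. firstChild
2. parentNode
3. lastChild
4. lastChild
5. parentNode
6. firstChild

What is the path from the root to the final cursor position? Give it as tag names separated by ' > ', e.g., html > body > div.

After 1 (firstChild): label
After 2 (parentNode): a
After 3 (lastChild): span
After 4 (lastChild): h1
After 5 (parentNode): span
After 6 (firstChild): h1

Answer: a > span > h1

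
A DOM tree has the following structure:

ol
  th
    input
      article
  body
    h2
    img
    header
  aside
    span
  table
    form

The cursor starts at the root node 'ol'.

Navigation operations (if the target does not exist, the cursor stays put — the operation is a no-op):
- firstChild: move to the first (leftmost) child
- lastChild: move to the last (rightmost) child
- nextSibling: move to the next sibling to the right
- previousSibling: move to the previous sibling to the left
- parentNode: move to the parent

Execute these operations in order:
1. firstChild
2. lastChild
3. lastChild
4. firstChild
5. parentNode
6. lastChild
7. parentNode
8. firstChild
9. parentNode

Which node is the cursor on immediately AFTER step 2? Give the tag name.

After 1 (firstChild): th
After 2 (lastChild): input

Answer: input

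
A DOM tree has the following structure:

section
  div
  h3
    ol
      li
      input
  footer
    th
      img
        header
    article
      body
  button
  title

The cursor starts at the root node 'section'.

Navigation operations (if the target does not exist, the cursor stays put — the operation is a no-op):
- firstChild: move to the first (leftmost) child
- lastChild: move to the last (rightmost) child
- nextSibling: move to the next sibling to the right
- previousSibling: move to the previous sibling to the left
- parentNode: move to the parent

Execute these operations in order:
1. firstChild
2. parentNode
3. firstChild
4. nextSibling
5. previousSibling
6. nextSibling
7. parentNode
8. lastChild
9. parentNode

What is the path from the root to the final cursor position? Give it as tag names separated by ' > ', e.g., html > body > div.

After 1 (firstChild): div
After 2 (parentNode): section
After 3 (firstChild): div
After 4 (nextSibling): h3
After 5 (previousSibling): div
After 6 (nextSibling): h3
After 7 (parentNode): section
After 8 (lastChild): title
After 9 (parentNode): section

Answer: section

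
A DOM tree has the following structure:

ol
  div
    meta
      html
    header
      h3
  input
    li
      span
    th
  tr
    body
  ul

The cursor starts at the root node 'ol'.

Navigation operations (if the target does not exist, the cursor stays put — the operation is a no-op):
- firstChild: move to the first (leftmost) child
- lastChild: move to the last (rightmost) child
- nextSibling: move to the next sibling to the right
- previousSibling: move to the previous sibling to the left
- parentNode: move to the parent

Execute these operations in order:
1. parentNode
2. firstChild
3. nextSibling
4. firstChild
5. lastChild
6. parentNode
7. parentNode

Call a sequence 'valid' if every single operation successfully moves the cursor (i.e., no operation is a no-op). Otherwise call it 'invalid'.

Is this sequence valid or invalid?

Answer: invalid

Derivation:
After 1 (parentNode): ol (no-op, stayed)
After 2 (firstChild): div
After 3 (nextSibling): input
After 4 (firstChild): li
After 5 (lastChild): span
After 6 (parentNode): li
After 7 (parentNode): input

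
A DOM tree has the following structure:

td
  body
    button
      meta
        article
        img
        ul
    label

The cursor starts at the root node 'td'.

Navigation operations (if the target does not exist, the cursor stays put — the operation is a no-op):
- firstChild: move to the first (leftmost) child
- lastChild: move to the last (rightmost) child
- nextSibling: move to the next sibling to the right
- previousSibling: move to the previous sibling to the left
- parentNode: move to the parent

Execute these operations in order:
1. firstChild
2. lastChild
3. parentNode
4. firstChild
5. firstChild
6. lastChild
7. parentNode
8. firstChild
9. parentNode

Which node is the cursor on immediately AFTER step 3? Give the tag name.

After 1 (firstChild): body
After 2 (lastChild): label
After 3 (parentNode): body

Answer: body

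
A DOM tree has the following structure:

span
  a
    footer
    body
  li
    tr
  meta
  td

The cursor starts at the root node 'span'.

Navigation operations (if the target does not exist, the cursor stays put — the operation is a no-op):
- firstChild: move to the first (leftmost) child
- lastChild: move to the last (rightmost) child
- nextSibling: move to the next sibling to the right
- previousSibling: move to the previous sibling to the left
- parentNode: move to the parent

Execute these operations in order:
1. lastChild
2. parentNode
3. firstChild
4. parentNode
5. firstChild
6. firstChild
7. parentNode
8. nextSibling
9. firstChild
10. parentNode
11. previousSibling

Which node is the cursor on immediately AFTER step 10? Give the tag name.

After 1 (lastChild): td
After 2 (parentNode): span
After 3 (firstChild): a
After 4 (parentNode): span
After 5 (firstChild): a
After 6 (firstChild): footer
After 7 (parentNode): a
After 8 (nextSibling): li
After 9 (firstChild): tr
After 10 (parentNode): li

Answer: li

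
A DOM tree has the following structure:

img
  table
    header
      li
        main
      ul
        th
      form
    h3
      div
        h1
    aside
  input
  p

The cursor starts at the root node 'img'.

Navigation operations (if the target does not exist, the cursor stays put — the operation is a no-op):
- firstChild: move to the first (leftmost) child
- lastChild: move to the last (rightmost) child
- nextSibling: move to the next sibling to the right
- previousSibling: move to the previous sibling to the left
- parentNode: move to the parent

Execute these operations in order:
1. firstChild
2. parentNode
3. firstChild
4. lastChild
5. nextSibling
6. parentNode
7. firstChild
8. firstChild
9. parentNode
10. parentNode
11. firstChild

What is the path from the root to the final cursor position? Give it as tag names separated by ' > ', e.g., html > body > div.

After 1 (firstChild): table
After 2 (parentNode): img
After 3 (firstChild): table
After 4 (lastChild): aside
After 5 (nextSibling): aside (no-op, stayed)
After 6 (parentNode): table
After 7 (firstChild): header
After 8 (firstChild): li
After 9 (parentNode): header
After 10 (parentNode): table
After 11 (firstChild): header

Answer: img > table > header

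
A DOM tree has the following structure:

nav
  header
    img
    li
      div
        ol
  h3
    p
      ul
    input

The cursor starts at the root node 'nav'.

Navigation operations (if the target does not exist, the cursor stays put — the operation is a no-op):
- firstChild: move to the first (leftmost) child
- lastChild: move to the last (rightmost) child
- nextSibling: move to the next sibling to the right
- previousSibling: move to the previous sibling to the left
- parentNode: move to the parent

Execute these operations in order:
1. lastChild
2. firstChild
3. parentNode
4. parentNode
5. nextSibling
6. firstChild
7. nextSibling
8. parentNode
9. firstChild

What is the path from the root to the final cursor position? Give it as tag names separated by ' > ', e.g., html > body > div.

After 1 (lastChild): h3
After 2 (firstChild): p
After 3 (parentNode): h3
After 4 (parentNode): nav
After 5 (nextSibling): nav (no-op, stayed)
After 6 (firstChild): header
After 7 (nextSibling): h3
After 8 (parentNode): nav
After 9 (firstChild): header

Answer: nav > header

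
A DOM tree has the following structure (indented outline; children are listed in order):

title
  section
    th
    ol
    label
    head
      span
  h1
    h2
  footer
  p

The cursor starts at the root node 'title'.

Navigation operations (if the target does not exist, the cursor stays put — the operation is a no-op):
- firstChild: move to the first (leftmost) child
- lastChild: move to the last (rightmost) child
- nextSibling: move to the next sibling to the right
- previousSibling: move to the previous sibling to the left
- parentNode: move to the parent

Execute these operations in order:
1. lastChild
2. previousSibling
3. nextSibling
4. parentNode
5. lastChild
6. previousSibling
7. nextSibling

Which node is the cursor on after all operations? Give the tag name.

After 1 (lastChild): p
After 2 (previousSibling): footer
After 3 (nextSibling): p
After 4 (parentNode): title
After 5 (lastChild): p
After 6 (previousSibling): footer
After 7 (nextSibling): p

Answer: p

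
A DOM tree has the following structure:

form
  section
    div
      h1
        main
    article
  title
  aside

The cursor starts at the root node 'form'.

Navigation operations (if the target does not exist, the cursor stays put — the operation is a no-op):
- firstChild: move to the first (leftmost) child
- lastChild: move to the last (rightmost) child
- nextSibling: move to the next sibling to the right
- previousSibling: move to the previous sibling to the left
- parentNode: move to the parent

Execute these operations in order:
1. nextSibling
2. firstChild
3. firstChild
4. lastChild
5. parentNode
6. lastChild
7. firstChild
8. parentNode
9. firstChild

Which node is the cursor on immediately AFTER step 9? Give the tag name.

Answer: main

Derivation:
After 1 (nextSibling): form (no-op, stayed)
After 2 (firstChild): section
After 3 (firstChild): div
After 4 (lastChild): h1
After 5 (parentNode): div
After 6 (lastChild): h1
After 7 (firstChild): main
After 8 (parentNode): h1
After 9 (firstChild): main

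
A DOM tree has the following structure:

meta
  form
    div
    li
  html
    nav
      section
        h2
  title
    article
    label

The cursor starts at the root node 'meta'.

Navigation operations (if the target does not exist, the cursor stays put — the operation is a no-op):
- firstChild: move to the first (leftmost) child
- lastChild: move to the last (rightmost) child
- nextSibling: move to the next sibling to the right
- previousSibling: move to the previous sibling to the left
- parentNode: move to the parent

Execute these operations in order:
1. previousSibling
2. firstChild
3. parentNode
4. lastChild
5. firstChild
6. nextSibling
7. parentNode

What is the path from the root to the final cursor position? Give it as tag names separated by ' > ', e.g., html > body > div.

After 1 (previousSibling): meta (no-op, stayed)
After 2 (firstChild): form
After 3 (parentNode): meta
After 4 (lastChild): title
After 5 (firstChild): article
After 6 (nextSibling): label
After 7 (parentNode): title

Answer: meta > title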